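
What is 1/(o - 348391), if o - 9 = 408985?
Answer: 1/60603 ≈ 1.6501e-5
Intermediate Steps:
o = 408994 (o = 9 + 408985 = 408994)
1/(o - 348391) = 1/(408994 - 348391) = 1/60603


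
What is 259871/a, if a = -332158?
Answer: -259871/332158 ≈ -0.78237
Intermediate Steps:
259871/a = 259871/(-332158) = 259871*(-1/332158) = -259871/332158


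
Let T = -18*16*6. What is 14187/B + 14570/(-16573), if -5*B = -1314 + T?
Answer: 377094605/16805022 ≈ 22.439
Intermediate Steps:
T = -1728 (T = -288*6 = -1728)
B = 3042/5 (B = -(-1314 - 1728)/5 = -⅕*(-3042) = 3042/5 ≈ 608.40)
14187/B + 14570/(-16573) = 14187/(3042/5) + 14570/(-16573) = 14187*(5/3042) + 14570*(-1/16573) = 23645/1014 - 14570/16573 = 377094605/16805022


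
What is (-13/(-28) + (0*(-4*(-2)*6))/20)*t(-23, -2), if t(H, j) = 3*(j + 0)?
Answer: -39/14 ≈ -2.7857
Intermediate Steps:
t(H, j) = 3*j
(-13/(-28) + (0*(-4*(-2)*6))/20)*t(-23, -2) = (-13/(-28) + (0*(-4*(-2)*6))/20)*(3*(-2)) = (-13*(-1/28) + (0*(8*6))*(1/20))*(-6) = (13/28 + (0*48)*(1/20))*(-6) = (13/28 + 0*(1/20))*(-6) = (13/28 + 0)*(-6) = (13/28)*(-6) = -39/14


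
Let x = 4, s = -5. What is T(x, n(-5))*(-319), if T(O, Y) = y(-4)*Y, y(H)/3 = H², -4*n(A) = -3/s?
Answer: 11484/5 ≈ 2296.8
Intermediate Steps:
n(A) = -3/20 (n(A) = -(-3)/(4*(-5)) = -(-3)*(-1)/(4*5) = -¼*⅗ = -3/20)
y(H) = 3*H²
T(O, Y) = 48*Y (T(O, Y) = (3*(-4)²)*Y = (3*16)*Y = 48*Y)
T(x, n(-5))*(-319) = (48*(-3/20))*(-319) = -36/5*(-319) = 11484/5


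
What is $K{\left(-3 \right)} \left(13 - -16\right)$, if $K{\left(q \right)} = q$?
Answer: $-87$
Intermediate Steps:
$K{\left(-3 \right)} \left(13 - -16\right) = - 3 \left(13 - -16\right) = - 3 \left(13 + \left(-31 + 47\right)\right) = - 3 \left(13 + 16\right) = \left(-3\right) 29 = -87$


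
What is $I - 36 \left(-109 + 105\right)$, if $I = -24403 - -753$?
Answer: $-23506$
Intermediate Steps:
$I = -23650$ ($I = -24403 + 753 = -23650$)
$I - 36 \left(-109 + 105\right) = -23650 - 36 \left(-109 + 105\right) = -23650 - 36 \left(-4\right) = -23650 - -144 = -23650 + 144 = -23506$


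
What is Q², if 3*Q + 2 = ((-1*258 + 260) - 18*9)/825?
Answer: 131044/245025 ≈ 0.53482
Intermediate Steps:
Q = -362/495 (Q = -⅔ + (((-1*258 + 260) - 18*9)/825)/3 = -⅔ + (((-258 + 260) - 162)*(1/825))/3 = -⅔ + ((2 - 162)*(1/825))/3 = -⅔ + (-160*1/825)/3 = -⅔ + (⅓)*(-32/165) = -⅔ - 32/495 = -362/495 ≈ -0.73131)
Q² = (-362/495)² = 131044/245025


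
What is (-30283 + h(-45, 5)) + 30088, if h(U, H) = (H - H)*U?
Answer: -195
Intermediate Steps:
h(U, H) = 0 (h(U, H) = 0*U = 0)
(-30283 + h(-45, 5)) + 30088 = (-30283 + 0) + 30088 = -30283 + 30088 = -195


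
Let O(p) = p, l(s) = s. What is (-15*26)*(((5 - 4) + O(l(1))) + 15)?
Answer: -6630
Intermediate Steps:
(-15*26)*(((5 - 4) + O(l(1))) + 15) = (-15*26)*(((5 - 4) + 1) + 15) = -390*((1 + 1) + 15) = -390*(2 + 15) = -390*17 = -6630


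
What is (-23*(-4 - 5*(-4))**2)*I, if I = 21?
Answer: -123648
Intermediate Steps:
(-23*(-4 - 5*(-4))**2)*I = -23*(-4 - 5*(-4))**2*21 = -23*(-4 + 20)**2*21 = -23*16**2*21 = -23*256*21 = -5888*21 = -123648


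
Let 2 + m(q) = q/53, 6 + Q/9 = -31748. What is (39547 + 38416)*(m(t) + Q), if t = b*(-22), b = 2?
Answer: -22280954568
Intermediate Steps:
t = -44 (t = 2*(-22) = -44)
Q = -285786 (Q = -54 + 9*(-31748) = -54 - 285732 = -285786)
m(q) = -2 + q/53
(39547 + 38416)*(m(t) + Q) = (39547 + 38416)*((-2 + (1/53)*(-44)) - 285786) = 77963*((-2 - 44/53) - 285786) = 77963*(-150/53 - 285786) = 77963*(-15146808/53) = -22280954568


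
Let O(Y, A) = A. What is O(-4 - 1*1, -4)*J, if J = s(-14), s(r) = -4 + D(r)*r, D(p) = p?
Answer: -768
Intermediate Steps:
s(r) = -4 + r² (s(r) = -4 + r*r = -4 + r²)
J = 192 (J = -4 + (-14)² = -4 + 196 = 192)
O(-4 - 1*1, -4)*J = -4*192 = -768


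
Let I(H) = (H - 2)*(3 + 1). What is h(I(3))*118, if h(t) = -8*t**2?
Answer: -15104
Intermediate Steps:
I(H) = -8 + 4*H (I(H) = (-2 + H)*4 = -8 + 4*H)
h(I(3))*118 = -8*(-8 + 4*3)**2*118 = -8*(-8 + 12)**2*118 = -8*4**2*118 = -8*16*118 = -128*118 = -15104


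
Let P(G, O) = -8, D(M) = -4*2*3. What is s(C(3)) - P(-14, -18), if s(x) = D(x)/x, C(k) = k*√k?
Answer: 8 - 8*√3/3 ≈ 3.3812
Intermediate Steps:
D(M) = -24 (D(M) = -8*3 = -24)
C(k) = k^(3/2)
s(x) = -24/x
s(C(3)) - P(-14, -18) = -24*√3/9 - 1*(-8) = -24*√3/9 + 8 = -8*√3/3 + 8 = 8 - 8*√3/3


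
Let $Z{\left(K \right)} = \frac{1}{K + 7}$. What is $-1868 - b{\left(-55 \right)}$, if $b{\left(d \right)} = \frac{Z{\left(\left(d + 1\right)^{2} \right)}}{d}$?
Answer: $- \frac{300309019}{160765} \approx -1868.0$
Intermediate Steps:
$Z{\left(K \right)} = \frac{1}{7 + K}$
$b{\left(d \right)} = \frac{1}{d \left(7 + \left(1 + d\right)^{2}\right)}$ ($b{\left(d \right)} = \frac{1}{\left(7 + \left(d + 1\right)^{2}\right) d} = \frac{1}{\left(7 + \left(1 + d\right)^{2}\right) d} = \frac{1}{d \left(7 + \left(1 + d\right)^{2}\right)}$)
$-1868 - b{\left(-55 \right)} = -1868 - \frac{1}{\left(-55\right) \left(7 + \left(1 - 55\right)^{2}\right)} = -1868 - - \frac{1}{55 \left(7 + \left(-54\right)^{2}\right)} = -1868 - - \frac{1}{55 \left(7 + 2916\right)} = -1868 - - \frac{1}{55 \cdot 2923} = -1868 - \left(- \frac{1}{55}\right) \frac{1}{2923} = -1868 - - \frac{1}{160765} = -1868 + \frac{1}{160765} = - \frac{300309019}{160765}$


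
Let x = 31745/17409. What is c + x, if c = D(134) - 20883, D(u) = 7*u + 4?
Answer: -49588732/2487 ≈ -19939.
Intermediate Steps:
D(u) = 4 + 7*u
x = 4535/2487 (x = 31745*(1/17409) = 4535/2487 ≈ 1.8235)
c = -19941 (c = (4 + 7*134) - 20883 = (4 + 938) - 20883 = 942 - 20883 = -19941)
c + x = -19941 + 4535/2487 = -49588732/2487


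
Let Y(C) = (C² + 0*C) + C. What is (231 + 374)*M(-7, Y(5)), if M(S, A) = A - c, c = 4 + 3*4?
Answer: 8470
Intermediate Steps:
c = 16 (c = 4 + 12 = 16)
Y(C) = C + C² (Y(C) = (C² + 0) + C = C² + C = C + C²)
M(S, A) = -16 + A (M(S, A) = A - 1*16 = A - 16 = -16 + A)
(231 + 374)*M(-7, Y(5)) = (231 + 374)*(-16 + 5*(1 + 5)) = 605*(-16 + 5*6) = 605*(-16 + 30) = 605*14 = 8470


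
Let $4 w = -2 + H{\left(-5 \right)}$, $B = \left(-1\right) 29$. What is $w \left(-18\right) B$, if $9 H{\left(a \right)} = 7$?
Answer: $- \frac{319}{2} \approx -159.5$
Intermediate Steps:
$B = -29$
$H{\left(a \right)} = \frac{7}{9}$ ($H{\left(a \right)} = \frac{1}{9} \cdot 7 = \frac{7}{9}$)
$w = - \frac{11}{36}$ ($w = \frac{-2 + \frac{7}{9}}{4} = \frac{1}{4} \left(- \frac{11}{9}\right) = - \frac{11}{36} \approx -0.30556$)
$w \left(-18\right) B = \left(- \frac{11}{36}\right) \left(-18\right) \left(-29\right) = \frac{11}{2} \left(-29\right) = - \frac{319}{2}$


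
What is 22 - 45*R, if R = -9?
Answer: 427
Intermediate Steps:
22 - 45*R = 22 - 45*(-9) = 22 + 405 = 427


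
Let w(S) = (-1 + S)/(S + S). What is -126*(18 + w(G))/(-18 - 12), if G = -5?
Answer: 1953/25 ≈ 78.120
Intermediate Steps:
w(S) = (-1 + S)/(2*S) (w(S) = (-1 + S)/((2*S)) = (-1 + S)*(1/(2*S)) = (-1 + S)/(2*S))
-126*(18 + w(G))/(-18 - 12) = -126*(18 + (½)*(-1 - 5)/(-5))/(-18 - 12) = -126*(18 + (½)*(-⅕)*(-6))/(-30) = -126*(18 + ⅗)*(-1)/30 = -11718*(-1)/(5*30) = -126*(-31/50) = 1953/25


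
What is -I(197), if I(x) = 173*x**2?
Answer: -6713957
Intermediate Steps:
-I(197) = -173*197**2 = -173*38809 = -1*6713957 = -6713957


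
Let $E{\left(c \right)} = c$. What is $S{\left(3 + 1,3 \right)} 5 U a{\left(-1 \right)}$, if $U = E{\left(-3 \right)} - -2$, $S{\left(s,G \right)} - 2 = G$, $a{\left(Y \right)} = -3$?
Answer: $75$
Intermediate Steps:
$S{\left(s,G \right)} = 2 + G$
$U = -1$ ($U = -3 - -2 = -3 + 2 = -1$)
$S{\left(3 + 1,3 \right)} 5 U a{\left(-1 \right)} = \left(2 + 3\right) 5 \left(\left(-1\right) \left(-3\right)\right) = 5 \cdot 5 \cdot 3 = 25 \cdot 3 = 75$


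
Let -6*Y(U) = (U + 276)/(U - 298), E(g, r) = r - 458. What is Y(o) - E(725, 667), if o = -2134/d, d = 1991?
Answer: -33915883/162396 ≈ -208.85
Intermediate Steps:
E(g, r) = -458 + r
o = -194/181 (o = -2134/1991 = -2134*1/1991 = -194/181 ≈ -1.0718)
Y(U) = -(276 + U)/(6*(-298 + U)) (Y(U) = -(U + 276)/(6*(U - 298)) = -(276 + U)/(6*(-298 + U)))
Y(o) - E(725, 667) = (-276 - 1*(-194/181))/(6*(-298 - 194/181)) - (-458 + 667) = (-276 + 194/181)/(6*(-54132/181)) - 1*209 = (⅙)*(-181/54132)*(-49762/181) - 209 = 24881/162396 - 209 = -33915883/162396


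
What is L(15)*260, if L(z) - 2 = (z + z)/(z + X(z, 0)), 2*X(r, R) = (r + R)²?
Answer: 9880/17 ≈ 581.18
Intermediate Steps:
X(r, R) = (R + r)²/2 (X(r, R) = (r + R)²/2 = (R + r)²/2)
L(z) = 2 + 2*z/(z + z²/2) (L(z) = 2 + (z + z)/(z + (0 + z)²/2) = 2 + (2*z)/(z + z²/2) = 2 + 2*z/(z + z²/2))
L(15)*260 = (2*(4 + 15)/(2 + 15))*260 = (2*19/17)*260 = (2*(1/17)*19)*260 = (38/17)*260 = 9880/17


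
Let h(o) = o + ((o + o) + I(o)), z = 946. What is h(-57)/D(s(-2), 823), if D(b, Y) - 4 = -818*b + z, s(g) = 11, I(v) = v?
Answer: 57/2012 ≈ 0.028330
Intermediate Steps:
D(b, Y) = 950 - 818*b (D(b, Y) = 4 + (-818*b + 946) = 4 + (946 - 818*b) = 950 - 818*b)
h(o) = 4*o (h(o) = o + ((o + o) + o) = o + (2*o + o) = o + 3*o = 4*o)
h(-57)/D(s(-2), 823) = (4*(-57))/(950 - 818*11) = -228/(950 - 8998) = -228/(-8048) = -228*(-1/8048) = 57/2012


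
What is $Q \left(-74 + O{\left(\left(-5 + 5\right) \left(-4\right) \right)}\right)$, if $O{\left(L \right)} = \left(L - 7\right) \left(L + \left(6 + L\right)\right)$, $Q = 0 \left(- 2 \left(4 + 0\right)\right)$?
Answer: $0$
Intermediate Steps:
$Q = 0$ ($Q = 0 \left(\left(-2\right) 4\right) = 0 \left(-8\right) = 0$)
$O{\left(L \right)} = \left(-7 + L\right) \left(6 + 2 L\right)$
$Q \left(-74 + O{\left(\left(-5 + 5\right) \left(-4\right) \right)}\right) = 0 \left(-74 - \left(42 - 2 \cdot 16 \left(-5 + 5\right)^{2} + 8 \left(-5 + 5\right) \left(-4\right)\right)\right) = 0 \left(-74 - \left(42 + 0 + 8 \cdot 0 \left(-4\right)\right)\right) = 0 \left(-74 - \left(42 - 2 \cdot 0^{2}\right)\right) = 0 \left(-74 + \left(-42 + 0 + 2 \cdot 0\right)\right) = 0 \left(-74 + \left(-42 + 0 + 0\right)\right) = 0 \left(-74 - 42\right) = 0 \left(-116\right) = 0$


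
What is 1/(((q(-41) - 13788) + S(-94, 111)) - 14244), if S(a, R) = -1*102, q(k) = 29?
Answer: -1/28105 ≈ -3.5581e-5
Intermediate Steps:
S(a, R) = -102
1/(((q(-41) - 13788) + S(-94, 111)) - 14244) = 1/(((29 - 13788) - 102) - 14244) = 1/((-13759 - 102) - 14244) = 1/(-13861 - 14244) = 1/(-28105) = -1/28105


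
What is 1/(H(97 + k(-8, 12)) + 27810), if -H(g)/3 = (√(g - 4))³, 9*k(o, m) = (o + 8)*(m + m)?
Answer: 1030/28376181 + 31*√93/85128543 ≈ 3.9810e-5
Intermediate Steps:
k(o, m) = 2*m*(8 + o)/9 (k(o, m) = ((o + 8)*(m + m))/9 = ((8 + o)*(2*m))/9 = (2*m*(8 + o))/9 = 2*m*(8 + o)/9)
H(g) = -3*(-4 + g)^(3/2) (H(g) = -3*(g - 4)^(3/2) = -3*(-4 + g)^(3/2))
1/(H(97 + k(-8, 12)) + 27810) = 1/(-3*(-4 + (97 + (2/9)*12*(8 - 8)))^(3/2) + 27810) = 1/(-3*(-4 + (97 + (2/9)*12*0))^(3/2) + 27810) = 1/(-3*(-4 + (97 + 0))^(3/2) + 27810) = 1/(-3*(-4 + 97)^(3/2) + 27810) = 1/(-279*√93 + 27810) = 1/(27810 - 279*√93)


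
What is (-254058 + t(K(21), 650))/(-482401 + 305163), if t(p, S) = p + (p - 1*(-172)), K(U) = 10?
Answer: 126933/88619 ≈ 1.4323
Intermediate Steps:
t(p, S) = 172 + 2*p (t(p, S) = p + (p + 172) = p + (172 + p) = 172 + 2*p)
(-254058 + t(K(21), 650))/(-482401 + 305163) = (-254058 + (172 + 2*10))/(-482401 + 305163) = (-254058 + (172 + 20))/(-177238) = (-254058 + 192)*(-1/177238) = -253866*(-1/177238) = 126933/88619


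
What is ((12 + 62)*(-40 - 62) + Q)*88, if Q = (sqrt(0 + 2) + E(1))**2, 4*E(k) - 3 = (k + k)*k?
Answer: -1327821/2 + 220*sqrt(2) ≈ -6.6360e+5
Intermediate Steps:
E(k) = 3/4 + k**2/2 (E(k) = 3/4 + ((k + k)*k)/4 = 3/4 + ((2*k)*k)/4 = 3/4 + (2*k**2)/4 = 3/4 + k**2/2)
Q = (5/4 + sqrt(2))**2 (Q = (sqrt(0 + 2) + (3/4 + (1/2)*1**2))**2 = (sqrt(2) + (3/4 + (1/2)*1))**2 = (sqrt(2) + (3/4 + 1/2))**2 = (sqrt(2) + 5/4)**2 = (5/4 + sqrt(2))**2 ≈ 7.0980)
((12 + 62)*(-40 - 62) + Q)*88 = ((12 + 62)*(-40 - 62) + (57/16 + 5*sqrt(2)/2))*88 = (74*(-102) + (57/16 + 5*sqrt(2)/2))*88 = (-7548 + (57/16 + 5*sqrt(2)/2))*88 = (-120711/16 + 5*sqrt(2)/2)*88 = -1327821/2 + 220*sqrt(2)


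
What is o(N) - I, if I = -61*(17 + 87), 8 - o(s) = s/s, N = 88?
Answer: 6351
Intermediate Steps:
o(s) = 7 (o(s) = 8 - s/s = 8 - 1*1 = 8 - 1 = 7)
I = -6344 (I = -61*104 = -6344)
o(N) - I = 7 - 1*(-6344) = 7 + 6344 = 6351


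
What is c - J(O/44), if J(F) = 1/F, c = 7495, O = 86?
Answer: 322263/43 ≈ 7494.5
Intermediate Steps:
c - J(O/44) = 7495 - 1/(86/44) = 7495 - 1/(86*(1/44)) = 7495 - 1/43/22 = 7495 - 1*22/43 = 7495 - 22/43 = 322263/43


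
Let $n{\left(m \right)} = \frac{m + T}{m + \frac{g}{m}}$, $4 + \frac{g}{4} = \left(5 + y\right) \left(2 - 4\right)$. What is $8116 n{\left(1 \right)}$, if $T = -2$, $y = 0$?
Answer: $\frac{8116}{55} \approx 147.56$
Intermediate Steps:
$g = -56$ ($g = -16 + 4 \left(5 + 0\right) \left(2 - 4\right) = -16 + 4 \cdot 5 \left(-2\right) = -16 + 4 \left(-10\right) = -16 - 40 = -56$)
$n{\left(m \right)} = \frac{-2 + m}{m - \frac{56}{m}}$ ($n{\left(m \right)} = \frac{m - 2}{m - \frac{56}{m}} = \frac{-2 + m}{m - \frac{56}{m}}$)
$8116 n{\left(1 \right)} = 8116 \cdot 1 \frac{1}{-56 + 1^{2}} \left(-2 + 1\right) = 8116 \cdot 1 \frac{1}{-56 + 1} \left(-1\right) = 8116 \cdot 1 \frac{1}{-55} \left(-1\right) = 8116 \cdot 1 \left(- \frac{1}{55}\right) \left(-1\right) = 8116 \cdot \frac{1}{55} = \frac{8116}{55}$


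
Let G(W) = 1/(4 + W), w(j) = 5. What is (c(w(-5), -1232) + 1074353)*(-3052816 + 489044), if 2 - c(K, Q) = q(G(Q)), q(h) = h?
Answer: -845601189628363/307 ≈ -2.7544e+12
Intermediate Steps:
c(K, Q) = 2 - 1/(4 + Q)
(c(w(-5), -1232) + 1074353)*(-3052816 + 489044) = ((7 + 2*(-1232))/(4 - 1232) + 1074353)*(-3052816 + 489044) = ((7 - 2464)/(-1228) + 1074353)*(-2563772) = (-1/1228*(-2457) + 1074353)*(-2563772) = (2457/1228 + 1074353)*(-2563772) = (1319307941/1228)*(-2563772) = -845601189628363/307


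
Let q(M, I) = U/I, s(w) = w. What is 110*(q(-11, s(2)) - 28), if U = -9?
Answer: -3575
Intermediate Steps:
q(M, I) = -9/I
110*(q(-11, s(2)) - 28) = 110*(-9/2 - 28) = 110*(-65/2) = -3575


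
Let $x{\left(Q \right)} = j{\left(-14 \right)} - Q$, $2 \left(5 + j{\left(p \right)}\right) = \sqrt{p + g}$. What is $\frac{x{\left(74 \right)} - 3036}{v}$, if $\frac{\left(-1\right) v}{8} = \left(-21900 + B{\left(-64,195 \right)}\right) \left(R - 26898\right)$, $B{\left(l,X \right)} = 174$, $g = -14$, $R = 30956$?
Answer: $- \frac{3115}{705312864} + \frac{i \sqrt{7}}{705312864} \approx -4.4165 \cdot 10^{-6} + 3.7512 \cdot 10^{-9} i$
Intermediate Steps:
$j{\left(p \right)} = -5 + \frac{\sqrt{-14 + p}}{2}$ ($j{\left(p \right)} = -5 + \frac{\sqrt{p - 14}}{2} = -5 + \frac{\sqrt{-14 + p}}{2}$)
$x{\left(Q \right)} = -5 - Q + i \sqrt{7}$ ($x{\left(Q \right)} = \left(-5 + \frac{\sqrt{-14 - 14}}{2}\right) - Q = \left(-5 + \frac{\sqrt{-28}}{2}\right) - Q = \left(-5 + \frac{2 i \sqrt{7}}{2}\right) - Q = \left(-5 + i \sqrt{7}\right) - Q = -5 - Q + i \sqrt{7}$)
$v = 705312864$ ($v = - 8 \left(-21900 + 174\right) \left(30956 - 26898\right) = - 8 \left(\left(-21726\right) 4058\right) = \left(-8\right) \left(-88164108\right) = 705312864$)
$\frac{x{\left(74 \right)} - 3036}{v} = \frac{\left(-5 - 74 + i \sqrt{7}\right) - 3036}{705312864} = \left(\left(-5 - 74 + i \sqrt{7}\right) - 3036\right) \frac{1}{705312864} = \left(\left(-79 + i \sqrt{7}\right) - 3036\right) \frac{1}{705312864} = \left(-3115 + i \sqrt{7}\right) \frac{1}{705312864} = - \frac{3115}{705312864} + \frac{i \sqrt{7}}{705312864}$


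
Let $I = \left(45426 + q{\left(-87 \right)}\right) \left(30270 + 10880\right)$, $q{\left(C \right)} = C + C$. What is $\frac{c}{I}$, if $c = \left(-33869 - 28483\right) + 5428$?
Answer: $- \frac{14231}{465529950} \approx -3.0569 \cdot 10^{-5}$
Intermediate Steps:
$q{\left(C \right)} = 2 C$
$I = 1862119800$ ($I = \left(45426 + 2 \left(-87\right)\right) \left(30270 + 10880\right) = \left(45426 - 174\right) 41150 = 45252 \cdot 41150 = 1862119800$)
$c = -56924$ ($c = -62352 + 5428 = -56924$)
$\frac{c}{I} = - \frac{56924}{1862119800} = \left(-56924\right) \frac{1}{1862119800} = - \frac{14231}{465529950}$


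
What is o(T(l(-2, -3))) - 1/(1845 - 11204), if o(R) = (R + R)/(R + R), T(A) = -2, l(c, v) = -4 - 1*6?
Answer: 9360/9359 ≈ 1.0001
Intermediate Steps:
l(c, v) = -10 (l(c, v) = -4 - 6 = -10)
o(R) = 1 (o(R) = (2*R)/((2*R)) = (2*R)*(1/(2*R)) = 1)
o(T(l(-2, -3))) - 1/(1845 - 11204) = 1 - 1/(1845 - 11204) = 1 - 1/(-9359) = 1 - 1*(-1/9359) = 1 + 1/9359 = 9360/9359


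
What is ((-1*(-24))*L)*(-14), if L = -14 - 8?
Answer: 7392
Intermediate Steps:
L = -22
((-1*(-24))*L)*(-14) = (-1*(-24)*(-22))*(-14) = (24*(-22))*(-14) = -528*(-14) = 7392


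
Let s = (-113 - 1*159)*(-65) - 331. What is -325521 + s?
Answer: -308172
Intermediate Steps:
s = 17349 (s = (-113 - 159)*(-65) - 331 = -272*(-65) - 331 = 17680 - 331 = 17349)
-325521 + s = -325521 + 17349 = -308172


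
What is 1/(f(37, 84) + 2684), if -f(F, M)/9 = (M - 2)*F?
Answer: -1/24622 ≈ -4.0614e-5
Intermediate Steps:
f(F, M) = -9*F*(-2 + M) (f(F, M) = -9*(M - 2)*F = -9*(-2 + M)*F = -9*F*(-2 + M))
1/(f(37, 84) + 2684) = 1/(9*37*(2 - 1*84) + 2684) = 1/(9*37*(2 - 84) + 2684) = 1/(9*37*(-82) + 2684) = 1/(-27306 + 2684) = 1/(-24622) = -1/24622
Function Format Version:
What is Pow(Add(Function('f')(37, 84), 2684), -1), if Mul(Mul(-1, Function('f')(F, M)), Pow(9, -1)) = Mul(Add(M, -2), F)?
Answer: Rational(-1, 24622) ≈ -4.0614e-5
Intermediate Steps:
Function('f')(F, M) = Mul(-9, F, Add(-2, M)) (Function('f')(F, M) = Mul(-9, Mul(Add(M, -2), F)) = Mul(-9, Mul(Add(-2, M), F)) = Mul(-9, Mul(F, Add(-2, M))) = Mul(-9, F, Add(-2, M)))
Pow(Add(Function('f')(37, 84), 2684), -1) = Pow(Add(Mul(9, 37, Add(2, Mul(-1, 84))), 2684), -1) = Pow(Add(Mul(9, 37, Add(2, -84)), 2684), -1) = Pow(Add(Mul(9, 37, -82), 2684), -1) = Pow(Add(-27306, 2684), -1) = Pow(-24622, -1) = Rational(-1, 24622)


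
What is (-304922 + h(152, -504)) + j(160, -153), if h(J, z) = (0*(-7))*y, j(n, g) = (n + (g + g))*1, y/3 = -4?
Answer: -305068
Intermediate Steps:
y = -12 (y = 3*(-4) = -12)
j(n, g) = n + 2*g (j(n, g) = (n + 2*g)*1 = n + 2*g)
h(J, z) = 0 (h(J, z) = (0*(-7))*(-12) = 0*(-12) = 0)
(-304922 + h(152, -504)) + j(160, -153) = (-304922 + 0) + (160 + 2*(-153)) = -304922 + (160 - 306) = -304922 - 146 = -305068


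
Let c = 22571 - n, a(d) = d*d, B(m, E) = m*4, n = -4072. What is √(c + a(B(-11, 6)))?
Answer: √28579 ≈ 169.05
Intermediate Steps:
B(m, E) = 4*m
a(d) = d²
c = 26643 (c = 22571 - 1*(-4072) = 22571 + 4072 = 26643)
√(c + a(B(-11, 6))) = √(26643 + (4*(-11))²) = √(26643 + (-44)²) = √(26643 + 1936) = √28579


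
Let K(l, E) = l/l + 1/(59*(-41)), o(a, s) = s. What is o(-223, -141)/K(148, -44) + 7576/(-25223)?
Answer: -2873784795/20329738 ≈ -141.36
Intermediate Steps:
K(l, E) = 2418/2419 (K(l, E) = 1 + (1/59)*(-1/41) = 1 - 1/2419 = 2418/2419)
o(-223, -141)/K(148, -44) + 7576/(-25223) = -141/2418/2419 + 7576/(-25223) = -141*2419/2418 + 7576*(-1/25223) = -113693/806 - 7576/25223 = -2873784795/20329738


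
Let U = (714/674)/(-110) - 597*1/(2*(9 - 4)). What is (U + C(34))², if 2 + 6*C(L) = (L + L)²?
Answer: 1561374451521361/3091916025 ≈ 5.0499e+5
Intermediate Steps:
C(L) = -⅓ + 2*L²/3 (C(L) = -⅓ + (L + L)²/6 = -⅓ + (2*L)²/6 = -⅓ + (4*L²)/6 = -⅓ + 2*L²/3)
U = -1106718/18535 (U = (714*(1/674))*(-1/110) - 597/(5*2) = (357/337)*(-1/110) - 597/10 = -357/37070 - 597*⅒ = -357/37070 - 597/10 = -1106718/18535 ≈ -59.710)
(U + C(34))² = (-1106718/18535 + (-⅓ + (⅔)*34²))² = (-1106718/18535 + (-⅓ + (⅔)*1156))² = (-1106718/18535 + (-⅓ + 2312/3))² = (-1106718/18535 + 2311/3)² = (39514231/55605)² = 1561374451521361/3091916025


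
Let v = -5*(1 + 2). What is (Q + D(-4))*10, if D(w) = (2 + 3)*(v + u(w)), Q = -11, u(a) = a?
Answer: -1060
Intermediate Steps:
v = -15 (v = -5*3 = -15)
D(w) = -75 + 5*w (D(w) = (2 + 3)*(-15 + w) = 5*(-15 + w) = -75 + 5*w)
(Q + D(-4))*10 = (-11 + (-75 + 5*(-4)))*10 = (-11 + (-75 - 20))*10 = (-11 - 95)*10 = -106*10 = -1060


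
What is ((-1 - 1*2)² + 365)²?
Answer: 139876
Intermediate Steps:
((-1 - 1*2)² + 365)² = ((-1 - 2)² + 365)² = ((-3)² + 365)² = (9 + 365)² = 374² = 139876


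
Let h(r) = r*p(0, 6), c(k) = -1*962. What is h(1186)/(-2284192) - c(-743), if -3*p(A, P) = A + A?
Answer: 962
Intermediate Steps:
p(A, P) = -2*A/3 (p(A, P) = -(A + A)/3 = -2*A/3)
c(k) = -962
h(r) = 0 (h(r) = r*(-2/3*0) = r*0 = 0)
h(1186)/(-2284192) - c(-743) = 0/(-2284192) - 1*(-962) = 0*(-1/2284192) + 962 = 0 + 962 = 962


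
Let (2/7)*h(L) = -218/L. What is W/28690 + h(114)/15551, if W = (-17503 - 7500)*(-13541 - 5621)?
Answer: 22351800968293/1338474570 ≈ 16699.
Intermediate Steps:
h(L) = -763/L (h(L) = 7*(-218/L)/2 = -763/L)
W = 479107486 (W = -25003*(-19162) = 479107486)
W/28690 + h(114)/15551 = 479107486/28690 - 763/114/15551 = 479107486*(1/28690) - 763*1/114*(1/15551) = 239553743/14345 - 763/114*1/15551 = 239553743/14345 - 763/1772814 = 22351800968293/1338474570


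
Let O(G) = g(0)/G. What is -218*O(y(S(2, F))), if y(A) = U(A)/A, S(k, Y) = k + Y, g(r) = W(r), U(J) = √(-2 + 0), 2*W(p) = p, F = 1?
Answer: 0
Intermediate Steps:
W(p) = p/2
U(J) = I*√2 (U(J) = √(-2) = I*√2)
g(r) = r/2
S(k, Y) = Y + k
y(A) = I*√2/A (y(A) = (I*√2)/A = I*√2/A)
O(G) = 0 (O(G) = ((½)*0)/G = 0/G = 0)
-218*O(y(S(2, F))) = -218*0 = 0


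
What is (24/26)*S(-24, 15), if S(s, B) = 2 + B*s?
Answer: -4296/13 ≈ -330.46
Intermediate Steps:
(24/26)*S(-24, 15) = (24/26)*(2 + 15*(-24)) = (24*(1/26))*(2 - 360) = (12/13)*(-358) = -4296/13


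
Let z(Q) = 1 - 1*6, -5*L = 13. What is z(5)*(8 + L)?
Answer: -27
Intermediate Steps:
L = -13/5 (L = -1/5*13 = -13/5 ≈ -2.6000)
z(Q) = -5 (z(Q) = 1 - 6 = -5)
z(5)*(8 + L) = -5*(8 - 13/5) = -5*27/5 = -27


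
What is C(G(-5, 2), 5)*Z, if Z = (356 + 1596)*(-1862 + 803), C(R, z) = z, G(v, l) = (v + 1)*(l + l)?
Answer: -10335840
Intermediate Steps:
G(v, l) = 2*l*(1 + v) (G(v, l) = (1 + v)*(2*l) = 2*l*(1 + v))
Z = -2067168 (Z = 1952*(-1059) = -2067168)
C(G(-5, 2), 5)*Z = 5*(-2067168) = -10335840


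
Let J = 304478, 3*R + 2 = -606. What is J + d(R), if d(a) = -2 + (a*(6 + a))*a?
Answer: -209880908/27 ≈ -7.7734e+6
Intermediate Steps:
R = -608/3 (R = -⅔ + (⅓)*(-606) = -⅔ - 202 = -608/3 ≈ -202.67)
d(a) = -2 + a²*(6 + a)
J + d(R) = 304478 + (-2 + (-608/3)³ + 6*(-608/3)²) = 304478 + (-2 - 224755712/27 + 6*(369664/9)) = 304478 + (-2 - 224755712/27 + 739328/3) = 304478 - 218101814/27 = -209880908/27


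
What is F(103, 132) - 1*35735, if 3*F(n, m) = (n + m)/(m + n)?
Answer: -107204/3 ≈ -35735.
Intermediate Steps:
F(n, m) = ⅓ (F(n, m) = ((n + m)/(m + n))/3 = ((m + n)/(m + n))/3 = (⅓)*1 = ⅓)
F(103, 132) - 1*35735 = ⅓ - 1*35735 = ⅓ - 35735 = -107204/3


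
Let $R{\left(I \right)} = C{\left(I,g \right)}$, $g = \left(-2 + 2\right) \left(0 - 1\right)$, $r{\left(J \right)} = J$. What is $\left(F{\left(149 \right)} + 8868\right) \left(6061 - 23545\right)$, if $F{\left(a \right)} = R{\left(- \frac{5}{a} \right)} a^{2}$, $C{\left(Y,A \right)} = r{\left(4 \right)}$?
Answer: $-1707697248$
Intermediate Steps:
$g = 0$ ($g = 0 \left(-1\right) = 0$)
$C{\left(Y,A \right)} = 4$
$R{\left(I \right)} = 4$
$F{\left(a \right)} = 4 a^{2}$
$\left(F{\left(149 \right)} + 8868\right) \left(6061 - 23545\right) = \left(4 \cdot 149^{2} + 8868\right) \left(6061 - 23545\right) = \left(4 \cdot 22201 + 8868\right) \left(-17484\right) = \left(88804 + 8868\right) \left(-17484\right) = 97672 \left(-17484\right) = -1707697248$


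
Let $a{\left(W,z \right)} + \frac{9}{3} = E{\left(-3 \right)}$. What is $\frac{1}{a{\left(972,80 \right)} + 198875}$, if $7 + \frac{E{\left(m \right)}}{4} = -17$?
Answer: $\frac{1}{198776} \approx 5.0308 \cdot 10^{-6}$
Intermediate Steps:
$E{\left(m \right)} = -96$ ($E{\left(m \right)} = -28 + 4 \left(-17\right) = -28 - 68 = -96$)
$a{\left(W,z \right)} = -99$ ($a{\left(W,z \right)} = -3 - 96 = -99$)
$\frac{1}{a{\left(972,80 \right)} + 198875} = \frac{1}{-99 + 198875} = \frac{1}{198776}$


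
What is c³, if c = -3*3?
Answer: -729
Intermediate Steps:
c = -9
c³ = (-9)³ = -729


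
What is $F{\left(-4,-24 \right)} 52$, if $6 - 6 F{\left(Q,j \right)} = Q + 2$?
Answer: $\frac{208}{3} \approx 69.333$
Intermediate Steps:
$F{\left(Q,j \right)} = \frac{2}{3} - \frac{Q}{6}$ ($F{\left(Q,j \right)} = 1 - \frac{Q + 2}{6} = 1 - \frac{2 + Q}{6} = 1 - \left(\frac{1}{3} + \frac{Q}{6}\right) = \frac{2}{3} - \frac{Q}{6}$)
$F{\left(-4,-24 \right)} 52 = \left(\frac{2}{3} - - \frac{2}{3}\right) 52 = \left(\frac{2}{3} + \frac{2}{3}\right) 52 = \frac{4}{3} \cdot 52 = \frac{208}{3}$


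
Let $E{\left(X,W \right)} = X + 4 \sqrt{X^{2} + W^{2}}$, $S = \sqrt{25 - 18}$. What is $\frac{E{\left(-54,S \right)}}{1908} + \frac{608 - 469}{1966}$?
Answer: $\frac{2209}{52099} + \frac{\sqrt{2923}}{477} \approx 0.15574$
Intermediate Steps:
$S = \sqrt{7} \approx 2.6458$
$E{\left(X,W \right)} = X + 4 \sqrt{W^{2} + X^{2}}$
$\frac{E{\left(-54,S \right)}}{1908} + \frac{608 - 469}{1966} = \frac{-54 + 4 \sqrt{\left(\sqrt{7}\right)^{2} + \left(-54\right)^{2}}}{1908} + \frac{608 - 469}{1966} = \left(-54 + 4 \sqrt{7 + 2916}\right) \frac{1}{1908} + 139 \cdot \frac{1}{1966} = \left(-54 + 4 \sqrt{2923}\right) \frac{1}{1908} + \frac{139}{1966} = \left(- \frac{3}{106} + \frac{\sqrt{2923}}{477}\right) + \frac{139}{1966} = \frac{2209}{52099} + \frac{\sqrt{2923}}{477}$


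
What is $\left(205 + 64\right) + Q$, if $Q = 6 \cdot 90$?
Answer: $809$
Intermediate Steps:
$Q = 540$
$\left(205 + 64\right) + Q = \left(205 + 64\right) + 540 = 269 + 540 = 809$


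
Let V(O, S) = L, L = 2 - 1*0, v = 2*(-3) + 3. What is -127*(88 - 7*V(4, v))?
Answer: -9398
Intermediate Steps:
v = -3 (v = -6 + 3 = -3)
L = 2 (L = 2 + 0 = 2)
V(O, S) = 2
-127*(88 - 7*V(4, v)) = -127*(88 - 7*2) = -127*(88 - 14) = -127*74 = -9398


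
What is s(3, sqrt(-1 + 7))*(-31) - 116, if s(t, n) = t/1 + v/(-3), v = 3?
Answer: -178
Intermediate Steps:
s(t, n) = -1 + t (s(t, n) = t/1 + 3/(-3) = t*1 + 3*(-1/3) = t - 1 = -1 + t)
s(3, sqrt(-1 + 7))*(-31) - 116 = (-1 + 3)*(-31) - 116 = 2*(-31) - 116 = -62 - 116 = -178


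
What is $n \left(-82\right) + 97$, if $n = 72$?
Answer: $-5807$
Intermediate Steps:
$n \left(-82\right) + 97 = 72 \left(-82\right) + 97 = -5904 + 97 = -5807$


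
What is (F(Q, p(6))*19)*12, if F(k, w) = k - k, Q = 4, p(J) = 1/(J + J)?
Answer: 0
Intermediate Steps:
p(J) = 1/(2*J)
F(k, w) = 0
(F(Q, p(6))*19)*12 = (0*19)*12 = 0*12 = 0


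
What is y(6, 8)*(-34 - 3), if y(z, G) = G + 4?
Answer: -444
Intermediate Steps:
y(z, G) = 4 + G
y(6, 8)*(-34 - 3) = (4 + 8)*(-34 - 3) = 12*(-37) = -444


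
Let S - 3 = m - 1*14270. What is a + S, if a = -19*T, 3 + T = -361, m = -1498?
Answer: -8849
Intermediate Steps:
T = -364 (T = -3 - 361 = -364)
a = 6916 (a = -19*(-364) = 6916)
S = -15765 (S = 3 + (-1498 - 1*14270) = 3 + (-1498 - 14270) = 3 - 15768 = -15765)
a + S = 6916 - 15765 = -8849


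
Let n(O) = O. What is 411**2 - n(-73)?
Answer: 168994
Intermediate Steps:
411**2 - n(-73) = 411**2 - 1*(-73) = 168921 + 73 = 168994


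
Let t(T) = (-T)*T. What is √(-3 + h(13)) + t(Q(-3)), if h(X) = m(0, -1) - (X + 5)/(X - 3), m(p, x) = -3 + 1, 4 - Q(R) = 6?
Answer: -4 + I*√170/5 ≈ -4.0 + 2.6077*I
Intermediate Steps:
Q(R) = -2 (Q(R) = 4 - 1*6 = 4 - 6 = -2)
m(p, x) = -2
t(T) = -T²
h(X) = -2 - (5 + X)/(-3 + X) (h(X) = -2 - (X + 5)/(X - 3) = -2 - (5 + X)/(-3 + X))
√(-3 + h(13)) + t(Q(-3)) = √(-3 + (1 - 3*13)/(-3 + 13)) - 1*(-2)² = √(-3 + (1 - 39)/10) - 1*4 = √(-3 + (⅒)*(-38)) - 4 = √(-3 - 19/5) - 4 = √(-34/5) - 4 = I*√170/5 - 4 = -4 + I*√170/5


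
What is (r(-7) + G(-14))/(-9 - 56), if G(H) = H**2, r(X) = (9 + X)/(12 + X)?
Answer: -982/325 ≈ -3.0215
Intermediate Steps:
r(X) = (9 + X)/(12 + X)
(r(-7) + G(-14))/(-9 - 56) = ((9 - 7)/(12 - 7) + (-14)**2)/(-9 - 56) = (2/5 + 196)/(-65) = ((1/5)*2 + 196)*(-1/65) = (2/5 + 196)*(-1/65) = (982/5)*(-1/65) = -982/325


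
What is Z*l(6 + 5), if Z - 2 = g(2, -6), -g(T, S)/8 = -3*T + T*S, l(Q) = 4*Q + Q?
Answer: 8030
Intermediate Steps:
l(Q) = 5*Q
g(T, S) = 24*T - 8*S*T (g(T, S) = -8*(-3*T + T*S) = -8*(-3*T + S*T) = 24*T - 8*S*T)
Z = 146 (Z = 2 + 8*2*(3 - 1*(-6)) = 2 + 8*2*(3 + 6) = 2 + 8*2*9 = 2 + 144 = 146)
Z*l(6 + 5) = 146*(5*(6 + 5)) = 146*(5*11) = 146*55 = 8030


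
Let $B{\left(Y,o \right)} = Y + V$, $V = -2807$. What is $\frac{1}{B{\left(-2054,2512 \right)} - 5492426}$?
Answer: $- \frac{1}{5497287} \approx -1.8191 \cdot 10^{-7}$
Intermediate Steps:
$B{\left(Y,o \right)} = -2807 + Y$ ($B{\left(Y,o \right)} = Y - 2807 = -2807 + Y$)
$\frac{1}{B{\left(-2054,2512 \right)} - 5492426} = \frac{1}{\left(-2807 - 2054\right) - 5492426} = \frac{1}{-4861 - 5492426} = \frac{1}{-5497287} = - \frac{1}{5497287}$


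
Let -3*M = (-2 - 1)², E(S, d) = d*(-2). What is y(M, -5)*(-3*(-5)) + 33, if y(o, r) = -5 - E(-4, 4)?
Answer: 78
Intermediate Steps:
E(S, d) = -2*d
M = -3 (M = -(-2 - 1)²/3 = -⅓*(-3)² = -⅓*9 = -3)
y(o, r) = 3 (y(o, r) = -5 - (-2)*4 = -5 - 1*(-8) = -5 + 8 = 3)
y(M, -5)*(-3*(-5)) + 33 = 3*(-3*(-5)) + 33 = 3*15 + 33 = 45 + 33 = 78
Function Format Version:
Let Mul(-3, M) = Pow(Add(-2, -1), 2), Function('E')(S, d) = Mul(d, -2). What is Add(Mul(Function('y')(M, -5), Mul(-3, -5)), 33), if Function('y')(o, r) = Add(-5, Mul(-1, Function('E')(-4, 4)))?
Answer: 78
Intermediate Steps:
Function('E')(S, d) = Mul(-2, d)
M = -3 (M = Mul(Rational(-1, 3), Pow(Add(-2, -1), 2)) = Mul(Rational(-1, 3), Pow(-3, 2)) = Mul(Rational(-1, 3), 9) = -3)
Function('y')(o, r) = 3 (Function('y')(o, r) = Add(-5, Mul(-1, Mul(-2, 4))) = Add(-5, Mul(-1, -8)) = Add(-5, 8) = 3)
Add(Mul(Function('y')(M, -5), Mul(-3, -5)), 33) = Add(Mul(3, Mul(-3, -5)), 33) = Add(Mul(3, 15), 33) = Add(45, 33) = 78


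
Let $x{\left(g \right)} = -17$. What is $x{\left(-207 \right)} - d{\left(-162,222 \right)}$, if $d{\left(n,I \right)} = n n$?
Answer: $-26261$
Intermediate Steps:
$d{\left(n,I \right)} = n^{2}$
$x{\left(-207 \right)} - d{\left(-162,222 \right)} = -17 - \left(-162\right)^{2} = -17 - 26244 = -26261$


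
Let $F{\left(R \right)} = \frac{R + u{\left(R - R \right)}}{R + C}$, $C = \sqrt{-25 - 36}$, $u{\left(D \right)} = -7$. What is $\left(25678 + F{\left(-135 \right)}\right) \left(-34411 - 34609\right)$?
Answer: $- \frac{16204759861780}{9143} - \frac{4900420 i \sqrt{61}}{9143} \approx -1.7724 \cdot 10^{9} - 4186.1 i$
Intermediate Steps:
$C = i \sqrt{61}$ ($C = \sqrt{-61} = i \sqrt{61} \approx 7.8102 i$)
$F{\left(R \right)} = \frac{-7 + R}{R + i \sqrt{61}}$ ($F{\left(R \right)} = \frac{R - 7}{R + i \sqrt{61}} = \frac{-7 + R}{R + i \sqrt{61}}$)
$\left(25678 + F{\left(-135 \right)}\right) \left(-34411 - 34609\right) = \left(25678 + \frac{-7 - 135}{-135 + i \sqrt{61}}\right) \left(-34411 - 34609\right) = \left(25678 + \frac{1}{-135 + i \sqrt{61}} \left(-142\right)\right) \left(-69020\right) = \left(25678 - \frac{142}{-135 + i \sqrt{61}}\right) \left(-69020\right) = -1772295560 + \frac{9800840}{-135 + i \sqrt{61}}$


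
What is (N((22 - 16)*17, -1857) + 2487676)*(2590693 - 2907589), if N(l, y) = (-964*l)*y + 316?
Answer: -58652090254848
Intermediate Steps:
N(l, y) = 316 - 964*l*y (N(l, y) = -964*l*y + 316 = 316 - 964*l*y)
(N((22 - 16)*17, -1857) + 2487676)*(2590693 - 2907589) = ((316 - 964*(22 - 16)*17*(-1857)) + 2487676)*(2590693 - 2907589) = ((316 - 964*6*17*(-1857)) + 2487676)*(-316896) = ((316 - 964*102*(-1857)) + 2487676)*(-316896) = ((316 + 182595096) + 2487676)*(-316896) = (182595412 + 2487676)*(-316896) = 185083088*(-316896) = -58652090254848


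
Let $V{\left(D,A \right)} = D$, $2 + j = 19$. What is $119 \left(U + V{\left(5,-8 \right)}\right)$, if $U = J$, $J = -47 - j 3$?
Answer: $-11067$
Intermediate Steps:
$j = 17$ ($j = -2 + 19 = 17$)
$J = -98$ ($J = -47 - 17 \cdot 3 = -47 - 51 = -98$)
$U = -98$
$119 \left(U + V{\left(5,-8 \right)}\right) = 119 \left(-98 + 5\right) = 119 \left(-93\right) = -11067$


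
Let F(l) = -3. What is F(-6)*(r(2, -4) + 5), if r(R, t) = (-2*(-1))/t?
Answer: -27/2 ≈ -13.500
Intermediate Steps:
r(R, t) = 2/t
F(-6)*(r(2, -4) + 5) = -3*(2/(-4) + 5) = -3*(2*(-¼) + 5) = -3*(-½ + 5) = -3*9/2 = -27/2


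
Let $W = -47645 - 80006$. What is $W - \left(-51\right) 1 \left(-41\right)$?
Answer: $-129742$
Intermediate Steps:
$W = -127651$
$W - \left(-51\right) 1 \left(-41\right) = -127651 - \left(-51\right) 1 \left(-41\right) = -127651 - \left(-51\right) \left(-41\right) = -127651 - 2091 = -129742$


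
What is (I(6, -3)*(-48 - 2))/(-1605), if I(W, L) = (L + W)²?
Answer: 30/107 ≈ 0.28037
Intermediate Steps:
(I(6, -3)*(-48 - 2))/(-1605) = ((-3 + 6)²*(-48 - 2))/(-1605) = (3²*(-50))*(-1/1605) = (9*(-50))*(-1/1605) = -450*(-1/1605) = 30/107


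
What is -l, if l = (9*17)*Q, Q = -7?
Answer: 1071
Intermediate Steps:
l = -1071 (l = (9*17)*(-7) = 153*(-7) = -1071)
-l = -1*(-1071) = 1071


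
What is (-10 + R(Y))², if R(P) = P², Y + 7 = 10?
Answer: 1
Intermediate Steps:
Y = 3 (Y = -7 + 10 = 3)
(-10 + R(Y))² = (-10 + 3²)² = (-10 + 9)² = (-1)² = 1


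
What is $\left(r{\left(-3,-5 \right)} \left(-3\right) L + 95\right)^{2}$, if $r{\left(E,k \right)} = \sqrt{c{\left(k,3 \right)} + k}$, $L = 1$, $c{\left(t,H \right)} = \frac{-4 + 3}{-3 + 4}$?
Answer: $8971 - 570 i \sqrt{6} \approx 8971.0 - 1396.2 i$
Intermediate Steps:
$c{\left(t,H \right)} = -1$ ($c{\left(t,H \right)} = - 1^{-1} = \left(-1\right) 1 = -1$)
$r{\left(E,k \right)} = \sqrt{-1 + k}$
$\left(r{\left(-3,-5 \right)} \left(-3\right) L + 95\right)^{2} = \left(\sqrt{-1 - 5} \left(-3\right) 1 + 95\right)^{2} = \left(\sqrt{-6} \left(-3\right) 1 + 95\right)^{2} = \left(i \sqrt{6} \left(-3\right) 1 + 95\right)^{2} = \left(- 3 i \sqrt{6} \cdot 1 + 95\right)^{2} = \left(- 3 i \sqrt{6} + 95\right)^{2} = \left(95 - 3 i \sqrt{6}\right)^{2}$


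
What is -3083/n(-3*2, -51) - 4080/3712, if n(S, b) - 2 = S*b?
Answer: -198449/17864 ≈ -11.109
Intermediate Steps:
n(S, b) = 2 + S*b
-3083/n(-3*2, -51) - 4080/3712 = -3083/(2 - 3*2*(-51)) - 4080/3712 = -3083/(2 - 6*(-51)) - 4080*1/3712 = -3083/(2 + 306) - 255/232 = -3083/308 - 255/232 = -198449/17864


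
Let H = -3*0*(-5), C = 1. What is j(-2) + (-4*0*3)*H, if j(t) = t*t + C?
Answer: 5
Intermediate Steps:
H = 0 (H = 0*(-5) = 0)
j(t) = 1 + t**2 (j(t) = t*t + 1 = t**2 + 1 = 1 + t**2)
j(-2) + (-4*0*3)*H = (1 + (-2)**2) + (-4*0*3)*0 = (1 + 4) + (0*3)*0 = 5 + 0*0 = 5 + 0 = 5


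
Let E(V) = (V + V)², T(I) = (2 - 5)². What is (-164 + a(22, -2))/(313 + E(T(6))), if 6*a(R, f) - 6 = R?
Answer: -478/1911 ≈ -0.25013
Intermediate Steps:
a(R, f) = 1 + R/6
T(I) = 9 (T(I) = (-3)² = 9)
E(V) = 4*V² (E(V) = (2*V)² = 4*V²)
(-164 + a(22, -2))/(313 + E(T(6))) = (-164 + (1 + (⅙)*22))/(313 + 4*9²) = (-164 + (1 + 11/3))/(313 + 4*81) = (-164 + 14/3)/(313 + 324) = -478/3/637 = -478/3*1/637 = -478/1911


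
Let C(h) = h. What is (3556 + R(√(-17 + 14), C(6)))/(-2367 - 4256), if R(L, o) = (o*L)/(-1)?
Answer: -3556/6623 + 6*I*√3/6623 ≈ -0.53692 + 0.0015691*I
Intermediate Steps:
R(L, o) = -L*o (R(L, o) = (L*o)*(-1) = -L*o)
(3556 + R(√(-17 + 14), C(6)))/(-2367 - 4256) = (3556 - 1*√(-17 + 14)*6)/(-2367 - 4256) = (3556 - 1*√(-3)*6)/(-6623) = (3556 - 1*I*√3*6)*(-1/6623) = (3556 - 6*I*√3)*(-1/6623) = -3556/6623 + 6*I*√3/6623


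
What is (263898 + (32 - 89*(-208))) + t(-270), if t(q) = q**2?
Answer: 355342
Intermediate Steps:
(263898 + (32 - 89*(-208))) + t(-270) = (263898 + (32 - 89*(-208))) + (-270)**2 = (263898 + (32 + 18512)) + 72900 = (263898 + 18544) + 72900 = 282442 + 72900 = 355342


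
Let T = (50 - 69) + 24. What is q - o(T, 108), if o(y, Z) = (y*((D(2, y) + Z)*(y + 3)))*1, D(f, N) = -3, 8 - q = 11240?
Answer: -15432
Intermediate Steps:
q = -11232 (q = 8 - 1*11240 = 8 - 11240 = -11232)
T = 5 (T = -19 + 24 = 5)
o(y, Z) = y*(-3 + Z)*(3 + y) (o(y, Z) = (y*((-3 + Z)*(y + 3)))*1 = (y*((-3 + Z)*(3 + y)))*1 = (y*(-3 + Z)*(3 + y))*1 = y*(-3 + Z)*(3 + y))
q - o(T, 108) = -11232 - 5*(-9 - 3*5 + 3*108 + 108*5) = -11232 - 5*(-9 - 15 + 324 + 540) = -11232 - 5*840 = -11232 - 1*4200 = -11232 - 4200 = -15432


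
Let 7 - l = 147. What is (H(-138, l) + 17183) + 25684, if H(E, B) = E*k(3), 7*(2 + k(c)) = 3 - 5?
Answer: 302277/7 ≈ 43182.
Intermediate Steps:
l = -140 (l = 7 - 1*147 = 7 - 147 = -140)
k(c) = -16/7 (k(c) = -2 + (3 - 5)/7 = -2 + (⅐)*(-2) = -2 - 2/7 = -16/7)
H(E, B) = -16*E/7 (H(E, B) = E*(-16/7) = -16*E/7)
(H(-138, l) + 17183) + 25684 = (-16/7*(-138) + 17183) + 25684 = (2208/7 + 17183) + 25684 = 122489/7 + 25684 = 302277/7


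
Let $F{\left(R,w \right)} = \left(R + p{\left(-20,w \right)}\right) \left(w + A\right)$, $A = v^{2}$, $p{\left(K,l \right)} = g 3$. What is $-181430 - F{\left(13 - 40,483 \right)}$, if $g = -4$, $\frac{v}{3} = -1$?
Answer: $-162242$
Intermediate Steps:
$v = -3$ ($v = 3 \left(-1\right) = -3$)
$p{\left(K,l \right)} = -12$ ($p{\left(K,l \right)} = \left(-4\right) 3 = -12$)
$A = 9$ ($A = \left(-3\right)^{2} = 9$)
$F{\left(R,w \right)} = \left(-12 + R\right) \left(9 + w\right)$ ($F{\left(R,w \right)} = \left(R - 12\right) \left(w + 9\right) = \left(-12 + R\right) \left(9 + w\right)$)
$-181430 - F{\left(13 - 40,483 \right)} = -181430 - \left(-108 - 5796 + 9 \left(13 - 40\right) + \left(13 - 40\right) 483\right) = -181430 - \left(-108 - 5796 + 9 \left(-27\right) - 13041\right) = -181430 - \left(-108 - 5796 - 243 - 13041\right) = -181430 - -19188 = -181430 + 19188 = -162242$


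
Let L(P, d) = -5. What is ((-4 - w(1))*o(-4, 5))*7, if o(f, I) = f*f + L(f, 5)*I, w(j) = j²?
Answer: 315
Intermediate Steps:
o(f, I) = f² - 5*I (o(f, I) = f*f - 5*I = f² - 5*I)
((-4 - w(1))*o(-4, 5))*7 = ((-4 - 1*1²)*((-4)² - 5*5))*7 = ((-4 - 1*1)*(16 - 25))*7 = ((-4 - 1)*(-9))*7 = -5*(-9)*7 = 45*7 = 315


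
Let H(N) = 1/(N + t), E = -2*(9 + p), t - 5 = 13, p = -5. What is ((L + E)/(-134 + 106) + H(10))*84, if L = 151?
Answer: -426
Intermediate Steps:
t = 18 (t = 5 + 13 = 18)
E = -8 (E = -2*(9 - 5) = -2*4 = -8)
H(N) = 1/(18 + N) (H(N) = 1/(N + 18) = 1/(18 + N))
((L + E)/(-134 + 106) + H(10))*84 = ((151 - 8)/(-134 + 106) + 1/(18 + 10))*84 = (143/(-28) + 1/28)*84 = (143*(-1/28) + 1/28)*84 = (-143/28 + 1/28)*84 = -71/14*84 = -426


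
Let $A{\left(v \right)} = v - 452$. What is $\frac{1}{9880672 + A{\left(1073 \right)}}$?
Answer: $\frac{1}{9881293} \approx 1.012 \cdot 10^{-7}$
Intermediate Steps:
$A{\left(v \right)} = -452 + v$ ($A{\left(v \right)} = v - 452 = -452 + v$)
$\frac{1}{9880672 + A{\left(1073 \right)}} = \frac{1}{9880672 + \left(-452 + 1073\right)} = \frac{1}{9880672 + 621} = \frac{1}{9881293}$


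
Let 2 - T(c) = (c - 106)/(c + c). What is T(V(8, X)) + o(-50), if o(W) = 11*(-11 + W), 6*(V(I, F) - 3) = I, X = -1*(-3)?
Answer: -17089/26 ≈ -657.27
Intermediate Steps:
X = 3
V(I, F) = 3 + I/6
o(W) = -121 + 11*W
T(c) = 2 - (-106 + c)/(2*c) (T(c) = 2 - (c - 106)/(c + c) = 2 - (-106 + c)/(2*c))
T(V(8, X)) + o(-50) = (3/2 + 53/(3 + (⅙)*8)) + (-121 + 11*(-50)) = (3/2 + 53/(3 + 4/3)) + (-121 - 550) = (3/2 + 53/(13/3)) - 671 = (3/2 + 53*(3/13)) - 671 = (3/2 + 159/13) - 671 = 357/26 - 671 = -17089/26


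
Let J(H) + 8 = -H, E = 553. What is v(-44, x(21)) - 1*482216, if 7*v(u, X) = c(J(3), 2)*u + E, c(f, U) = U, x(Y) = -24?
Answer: -3375047/7 ≈ -4.8215e+5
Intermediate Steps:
J(H) = -8 - H
v(u, X) = 79 + 2*u/7 (v(u, X) = (2*u + 553)/7 = (553 + 2*u)/7 = 79 + 2*u/7)
v(-44, x(21)) - 1*482216 = (79 + (2/7)*(-44)) - 1*482216 = (79 - 88/7) - 482216 = 465/7 - 482216 = -3375047/7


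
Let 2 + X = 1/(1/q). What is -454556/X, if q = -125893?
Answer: 454556/125895 ≈ 3.6106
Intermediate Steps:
X = -125895 (X = -2 + 1/(1/(-125893)) = -2 + 1/(-1/125893) = -2 - 125893 = -125895)
-454556/X = -454556/(-125895) = -454556*(-1/125895) = 454556/125895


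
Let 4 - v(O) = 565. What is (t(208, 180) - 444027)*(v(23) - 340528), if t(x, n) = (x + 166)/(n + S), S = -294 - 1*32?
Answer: 11056112738062/73 ≈ 1.5145e+11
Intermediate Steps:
S = -326 (S = -294 - 32 = -326)
v(O) = -561 (v(O) = 4 - 1*565 = 4 - 565 = -561)
t(x, n) = (166 + x)/(-326 + n) (t(x, n) = (x + 166)/(n - 326) = (166 + x)/(-326 + n))
(t(208, 180) - 444027)*(v(23) - 340528) = ((166 + 208)/(-326 + 180) - 444027)*(-561 - 340528) = (374/(-146) - 444027)*(-341089) = (-1/146*374 - 444027)*(-341089) = (-187/73 - 444027)*(-341089) = -32414158/73*(-341089) = 11056112738062/73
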